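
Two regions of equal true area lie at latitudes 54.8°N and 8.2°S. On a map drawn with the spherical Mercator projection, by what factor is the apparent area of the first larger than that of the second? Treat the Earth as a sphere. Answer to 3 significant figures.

2.95

Mercator areal scale is sec²φ.
At 54.8°: sec²(54.8°) = 1/0.5764² = 3.010.
At 8.2°: sec²(8.2°) = 1/0.9898² = 1.021.
Ratio = 3.010/1.021 = cos²(8.2°)/cos²(54.8°) ≈ 2.95.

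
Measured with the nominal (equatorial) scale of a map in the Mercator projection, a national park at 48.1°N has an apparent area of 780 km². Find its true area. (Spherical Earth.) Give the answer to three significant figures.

The Mercator projection is conformal; its linear scale factor is the same in every direction and equals sec φ = 1/cos φ.
Areal scale = k² = sec²φ = 1/cos²(48.1°) = 1/0.6678² = 2.242.
True area = apparent / (areal scale) = 780 / 2.242 ≈ 348 km².

348 km²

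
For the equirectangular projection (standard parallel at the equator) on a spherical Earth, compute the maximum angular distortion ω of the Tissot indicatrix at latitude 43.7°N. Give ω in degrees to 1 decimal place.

For the equirectangular projection with φ₀ = 0 (plate carrée), h = 1 along meridians and k = sec φ along parallels.
At 43.7°: h = 1.000, k = 1.383; principal scales a = 1.383, b = 1.000.
sin(ω/2) = (a − b)/(a + b) = 0.3832/2.383 = 0.1608, so ω = 2 arcsin(0.1608) ≈ 18.5°.

18.5°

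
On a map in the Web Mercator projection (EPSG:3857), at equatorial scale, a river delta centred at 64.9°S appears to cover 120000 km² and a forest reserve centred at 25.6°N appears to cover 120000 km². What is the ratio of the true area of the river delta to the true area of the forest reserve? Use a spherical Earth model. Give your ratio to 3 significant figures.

On Mercator the areal scale is sec²φ, so true area = apparent × cos²φ.
True area of river delta: 120000 × cos²(64.9°) = 120000 × 0.1799 = 21590 km².
True area of forest reserve: 120000 × cos²(25.6°) = 120000 × 0.8133 = 97600 km².
Ratio = 21590 / 97600 ≈ 0.221.

0.221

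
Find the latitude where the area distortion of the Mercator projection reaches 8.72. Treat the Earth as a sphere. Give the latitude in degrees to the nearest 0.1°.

70.2°

Mercator areal scale is sec²φ.
sec²φ = 8.72  ⇒  cos²φ = 0.1147  ⇒  cos φ = 0.3386.
φ = arccos(0.3386) ≈ 70.2°.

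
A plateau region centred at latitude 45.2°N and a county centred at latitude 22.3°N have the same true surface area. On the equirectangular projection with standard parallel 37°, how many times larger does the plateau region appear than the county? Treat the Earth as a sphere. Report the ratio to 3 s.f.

1.31

In the equirectangular projection with standard parallel φ₀ = 37° (x = Rλ cos φ₀, y = Rφ), meridians are true-scale (h = 1) and the parallel scale is k = cos φ₀ / cos φ.
Areal scale at 45.2°: h·k = 1.000 × 1.133 = 1.133.
Areal scale at 22.3°: h·k = 1.000 × 0.8632 = 0.8632.
Ratio = 1.133/0.8632 ≈ 1.31.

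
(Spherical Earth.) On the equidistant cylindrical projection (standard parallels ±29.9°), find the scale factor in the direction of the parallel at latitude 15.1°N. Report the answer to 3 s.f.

With standard parallel φ₀ = 29.9°, the equirectangular projection gives x = Rλ cos φ₀, y = Rφ, so h = 1 and k = cos 29.9° / cos φ.
k = cos 29.9° / cos 15.1° = 0.8669/0.9655 = 0.8979.

0.898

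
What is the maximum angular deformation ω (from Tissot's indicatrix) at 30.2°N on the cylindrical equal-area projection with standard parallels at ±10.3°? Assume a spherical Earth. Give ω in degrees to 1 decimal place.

14.8°

A cylindrical equal-area projection with standard parallel φ₀ has meridian scale h = cos φ / cos φ₀ and parallel scale k = cos φ₀ / cos φ (so areas are preserved, h·k = 1).
At 30.2°: h = 0.8784, k = 1.138; principal scales a = 1.138, b = 0.8784.
sin(ω/2) = (a − b)/(a + b) = 0.2600/2.017 = 0.1289, so ω = 2 arcsin(0.1289) ≈ 14.8°.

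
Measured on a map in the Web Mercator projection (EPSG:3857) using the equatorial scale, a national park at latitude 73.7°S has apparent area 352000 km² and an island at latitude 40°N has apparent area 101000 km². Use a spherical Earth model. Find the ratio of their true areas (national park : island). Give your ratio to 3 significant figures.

Since Mercator area scale is 1/cos²φ, the true area equals the apparent area multiplied by cos²φ.
True area of national park: 352000 × cos²(73.7°) = 352000 × 0.07877 = 27730 km².
True area of island: 101000 × cos²(40°) = 101000 × 0.5868 = 59270 km².
Ratio = 27730 / 59270 ≈ 0.468.

0.468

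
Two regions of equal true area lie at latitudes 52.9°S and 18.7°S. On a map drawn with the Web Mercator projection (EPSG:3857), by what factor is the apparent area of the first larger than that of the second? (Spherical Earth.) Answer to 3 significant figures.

2.47

On Mercator, area is exaggerated by sec²φ = 1/cos²φ.
At 52.9°: sec²(52.9°) = 1/0.6032² = 2.748.
At 18.7°: sec²(18.7°) = 1/0.9472² = 1.115.
Ratio = 2.748/1.115 = cos²(18.7°)/cos²(52.9°) ≈ 2.47.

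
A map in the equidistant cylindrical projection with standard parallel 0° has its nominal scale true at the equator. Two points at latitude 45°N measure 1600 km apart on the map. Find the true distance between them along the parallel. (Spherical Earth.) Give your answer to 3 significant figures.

For the equirectangular projection with φ₀ = 0 (plate carrée), h = 1 along meridians and k = sec φ along parallels.
Along the parallel at 45°, map distances are exaggerated by k = sec 45° = 1.414.
True distance = 1600 / 1.414 = 1600 × cos 45° ≈ 1130 km.

1130 km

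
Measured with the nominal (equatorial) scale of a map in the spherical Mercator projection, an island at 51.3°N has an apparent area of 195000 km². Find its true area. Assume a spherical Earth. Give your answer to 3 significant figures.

For Mercator, h = k = sec φ (a conformal cylindrical projection has a single point scale, 1/cos φ).
Areal scale = k² = sec²φ = 1/cos²(51.3°) = 1/0.6252² = 2.558.
True area = apparent / (areal scale) = 195000 / 2.558 ≈ 76200 km².

76200 km²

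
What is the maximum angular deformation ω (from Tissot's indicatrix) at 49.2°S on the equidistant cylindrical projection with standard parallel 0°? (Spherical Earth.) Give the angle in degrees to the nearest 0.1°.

24.2°

For the equirectangular projection with φ₀ = 0 (plate carrée), h = 1 along meridians and k = sec φ along parallels.
At 49.2°: h = 1.000, k = 1.530; principal scales a = 1.530, b = 1.000.
sin(ω/2) = (a − b)/(a + b) = 0.5304/2.530 = 0.2096, so ω = 2 arcsin(0.2096) ≈ 24.2°.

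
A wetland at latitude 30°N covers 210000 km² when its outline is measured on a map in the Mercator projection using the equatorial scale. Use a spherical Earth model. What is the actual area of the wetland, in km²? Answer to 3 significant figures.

For Mercator, h = k = sec φ (a conformal cylindrical projection has a single point scale, 1/cos φ).
Areal scale = k² = sec²φ = 1/cos²(30°) = 1/0.8660² = 1.333.
True area = apparent / (areal scale) = 210000 / 1.333 ≈ 158000 km².

158000 km²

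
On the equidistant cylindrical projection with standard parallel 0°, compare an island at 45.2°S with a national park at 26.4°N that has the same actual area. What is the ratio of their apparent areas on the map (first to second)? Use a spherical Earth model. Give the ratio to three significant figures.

For the equirectangular projection with φ₀ = 0 (plate carrée), h = 1 along meridians and k = sec φ along parallels.
Areal scale at 45.2°: h·k = 1.000 × 1.419 = 1.419.
Areal scale at 26.4°: h·k = 1.000 × 1.116 = 1.116.
Ratio = 1.419/1.116 ≈ 1.27.

1.27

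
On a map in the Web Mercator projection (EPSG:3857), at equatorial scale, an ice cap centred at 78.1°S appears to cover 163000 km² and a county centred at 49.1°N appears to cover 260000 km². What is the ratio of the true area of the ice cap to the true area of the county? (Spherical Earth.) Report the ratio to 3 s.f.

0.0622

Mercator's areal exaggeration is sec²φ; hence true area = (apparent area) · cos²φ.
True area of ice cap: 163000 × cos²(78.1°) = 163000 × 0.04252 = 6931 km².
True area of county: 260000 × cos²(49.1°) = 260000 × 0.4287 = 111500 km².
Ratio = 6931 / 111500 ≈ 0.0622.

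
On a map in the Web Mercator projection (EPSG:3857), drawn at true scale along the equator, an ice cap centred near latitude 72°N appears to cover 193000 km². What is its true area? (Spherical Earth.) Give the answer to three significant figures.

18400 km²

For Mercator, h = k = sec φ (a conformal cylindrical projection has a single point scale, 1/cos φ).
Areal scale = k² = sec²φ = 1/cos²(72°) = 1/0.3090² = 10.47.
True area = apparent / (areal scale) = 193000 / 10.47 ≈ 18400 km².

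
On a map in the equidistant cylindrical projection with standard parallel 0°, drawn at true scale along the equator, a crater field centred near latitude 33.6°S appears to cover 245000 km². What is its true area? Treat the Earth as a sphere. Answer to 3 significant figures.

For the equirectangular projection with φ₀ = 0 (plate carrée), h = 1 along meridians and k = sec φ along parallels.
Areal scale = h·k = 1 × sec φ; at 33.6°, h = 1.000, k = 1.201, so h·k = 1.201.
True area = apparent / (areal scale) = 245000 / 1.201 ≈ 204000 km².

204000 km²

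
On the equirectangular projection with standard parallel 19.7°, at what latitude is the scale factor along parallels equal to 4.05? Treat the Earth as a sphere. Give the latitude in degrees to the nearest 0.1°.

With standard parallel φ₀ = 19.7°, the equirectangular projection gives x = Rλ cos φ₀, y = Rφ, so h = 1 and k = cos 19.7° / cos φ.
k = cos φ₀ / cos φ = 4.05  ⇒  cos φ = cos 19.7° / 4.05 = 0.2325.
φ = arccos(0.2325) ≈ 76.6°.

76.6°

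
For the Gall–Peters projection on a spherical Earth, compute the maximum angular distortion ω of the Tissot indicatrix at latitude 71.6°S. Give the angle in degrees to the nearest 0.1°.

Gall–Peters is a cylindrical equal-area projection with standard parallels at ±45°. Cylindrical equal-area (φ₀ = 45°): h = cos φ / cos 45° along meridians, k = cos 45° / cos φ along parallels; h·k = 1.
At 71.6°: h = 0.4464, k = 2.240; principal scales a = 2.240, b = 0.4464.
sin(ω/2) = (a − b)/(a + b) = 1.794/2.687 = 0.6677, so ω = 2 arcsin(0.6677) ≈ 83.8°.

83.8°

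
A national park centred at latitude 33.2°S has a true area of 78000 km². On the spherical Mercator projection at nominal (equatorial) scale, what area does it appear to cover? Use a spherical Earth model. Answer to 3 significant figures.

111000 km²

Mercator is conformal, so the point scale is isotropic: h = k = sec φ = 1/cos φ.
Areal scale = k² = sec²φ = 1/cos²(33.2°) = 1/0.8368² = 1.428.
Apparent area = 78000 × 1.428 ≈ 111000 km².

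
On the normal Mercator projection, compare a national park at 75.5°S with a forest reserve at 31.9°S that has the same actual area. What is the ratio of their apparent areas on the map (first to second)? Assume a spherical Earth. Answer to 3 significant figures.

11.5

Mercator is conformal with k = sec φ, so areal scale = k² = sec²φ.
At 75.5°: sec²(75.5°) = 1/0.2504² = 15.95.
At 31.9°: sec²(31.9°) = 1/0.8490² = 1.387.
Ratio = 15.95/1.387 = cos²(31.9°)/cos²(75.5°) ≈ 11.5.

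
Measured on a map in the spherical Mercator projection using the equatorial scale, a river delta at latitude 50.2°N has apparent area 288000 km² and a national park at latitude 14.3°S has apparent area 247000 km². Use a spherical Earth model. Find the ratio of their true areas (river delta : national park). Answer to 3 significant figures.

Mercator's areal exaggeration is sec²φ; hence true area = (apparent area) · cos²φ.
True area of river delta: 288000 × cos²(50.2°) = 288000 × 0.4097 = 118000 km².
True area of national park: 247000 × cos²(14.3°) = 247000 × 0.9390 = 231900 km².
Ratio = 118000 / 231900 ≈ 0.509.

0.509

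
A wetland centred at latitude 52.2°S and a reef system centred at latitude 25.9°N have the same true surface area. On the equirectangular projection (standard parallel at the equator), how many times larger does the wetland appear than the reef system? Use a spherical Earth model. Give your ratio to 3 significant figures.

1.47

In the plate carrée (x = Rλ, y = Rφ), meridians are true-scale (h = 1) and parallels are stretched by k = sec φ.
Areal scale at 52.2°: h·k = 1.000 × 1.632 = 1.632.
Areal scale at 25.9°: h·k = 1.000 × 1.112 = 1.112.
Ratio = 1.632/1.112 ≈ 1.47.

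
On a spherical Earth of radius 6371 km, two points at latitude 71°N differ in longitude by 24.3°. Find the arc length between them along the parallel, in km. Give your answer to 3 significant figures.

880 km

Arc length along a parallel = R cos φ · Δλ (with Δλ in radians).
= 6371 × cos 71° × (24.3° × π/180) = 6371 × 0.3256 × 0.4241 ≈ 880 km.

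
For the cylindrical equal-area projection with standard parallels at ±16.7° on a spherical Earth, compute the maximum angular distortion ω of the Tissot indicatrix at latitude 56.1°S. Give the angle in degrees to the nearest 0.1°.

59.2°

A cylindrical equal-area projection with standard parallel φ₀ has meridian scale h = cos φ / cos φ₀ and parallel scale k = cos φ₀ / cos φ (so areas are preserved, h·k = 1).
At 56.1°: h = 0.5823, k = 1.717; principal scales a = 1.717, b = 0.5823.
sin(ω/2) = (a − b)/(a + b) = 1.135/2.300 = 0.4936, so ω = 2 arcsin(0.4936) ≈ 59.2°.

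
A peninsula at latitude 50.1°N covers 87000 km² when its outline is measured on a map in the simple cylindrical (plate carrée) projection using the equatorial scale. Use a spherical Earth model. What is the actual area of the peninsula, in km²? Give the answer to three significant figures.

55800 km²

Plate carrée maps x = Rλ, y = Rφ. The meridian scale is h = 1 and the parallel scale is k = 1/cos φ = sec φ.
Areal scale = h·k = 1 × sec φ; at 50.1°, h = 1.000, k = 1.559, so h·k = 1.559.
True area = apparent / (areal scale) = 87000 / 1.559 ≈ 55800 km².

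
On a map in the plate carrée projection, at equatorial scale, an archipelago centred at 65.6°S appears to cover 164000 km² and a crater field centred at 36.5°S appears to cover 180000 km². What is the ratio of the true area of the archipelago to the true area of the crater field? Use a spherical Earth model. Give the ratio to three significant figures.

Plate carrée has h = 1 and k = sec φ, giving areal scale sec φ; true area = (apparent area) · cos φ.
True area of archipelago: 164000 × cos(65.6°) = 164000 × 0.4131 = 67750 km².
True area of crater field: 180000 × cos(36.5°) = 180000 × 0.8039 = 144700 km².
Ratio = 67750 / 144700 ≈ 0.468.

0.468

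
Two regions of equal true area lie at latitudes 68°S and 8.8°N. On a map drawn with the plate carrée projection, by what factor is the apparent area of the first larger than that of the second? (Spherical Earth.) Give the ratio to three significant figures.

In the plate carrée (x = Rλ, y = Rφ), meridians are true-scale (h = 1) and parallels are stretched by k = sec φ.
Areal scale at 68°: h·k = 1.000 × 2.669 = 2.669.
Areal scale at 8.8°: h·k = 1.000 × 1.012 = 1.012.
Ratio = 2.669/1.012 ≈ 2.64.

2.64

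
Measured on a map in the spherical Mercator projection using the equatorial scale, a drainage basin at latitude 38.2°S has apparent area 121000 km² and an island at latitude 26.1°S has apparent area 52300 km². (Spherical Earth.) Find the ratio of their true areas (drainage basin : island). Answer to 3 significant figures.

On Mercator the areal scale is sec²φ, so true area = apparent × cos²φ.
True area of drainage basin: 121000 × cos²(38.2°) = 121000 × 0.6176 = 74730 km².
True area of island: 52300 × cos²(26.1°) = 52300 × 0.8065 = 42180 km².
Ratio = 74730 / 42180 ≈ 1.77.

1.77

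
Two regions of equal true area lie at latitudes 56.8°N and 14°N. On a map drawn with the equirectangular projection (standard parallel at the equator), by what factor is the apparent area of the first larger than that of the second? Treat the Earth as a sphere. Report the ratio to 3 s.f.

1.77

In the plate carrée (x = Rλ, y = Rφ), meridians are true-scale (h = 1) and parallels are stretched by k = sec φ.
Areal scale at 56.8°: h·k = 1.000 × 1.826 = 1.826.
Areal scale at 14°: h·k = 1.000 × 1.031 = 1.031.
Ratio = 1.826/1.031 ≈ 1.77.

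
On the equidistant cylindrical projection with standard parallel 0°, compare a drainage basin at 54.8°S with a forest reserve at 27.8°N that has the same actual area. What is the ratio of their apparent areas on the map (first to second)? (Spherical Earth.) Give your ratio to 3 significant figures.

1.53

In the plate carrée (x = Rλ, y = Rφ), meridians are true-scale (h = 1) and parallels are stretched by k = sec φ.
Areal scale at 54.8°: h·k = 1.000 × 1.735 = 1.735.
Areal scale at 27.8°: h·k = 1.000 × 1.130 = 1.130.
Ratio = 1.735/1.130 ≈ 1.53.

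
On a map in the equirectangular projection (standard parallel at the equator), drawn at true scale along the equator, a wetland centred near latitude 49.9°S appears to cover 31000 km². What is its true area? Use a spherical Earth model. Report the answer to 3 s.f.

20000 km²

In the plate carrée (x = Rλ, y = Rφ), meridians are true-scale (h = 1) and parallels are stretched by k = sec φ.
Areal scale = h·k = 1 × sec φ; at 49.9°, h = 1.000, k = 1.552, so h·k = 1.552.
True area = apparent / (areal scale) = 31000 / 1.552 ≈ 20000 km².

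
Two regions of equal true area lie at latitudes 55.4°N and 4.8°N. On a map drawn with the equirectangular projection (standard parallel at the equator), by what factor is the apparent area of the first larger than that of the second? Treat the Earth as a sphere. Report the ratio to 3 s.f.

Plate carrée maps x = Rλ, y = Rφ. The meridian scale is h = 1 and the parallel scale is k = 1/cos φ = sec φ.
Areal scale at 55.4°: h·k = 1.000 × 1.761 = 1.761.
Areal scale at 4.8°: h·k = 1.000 × 1.004 = 1.004.
Ratio = 1.761/1.004 ≈ 1.75.

1.75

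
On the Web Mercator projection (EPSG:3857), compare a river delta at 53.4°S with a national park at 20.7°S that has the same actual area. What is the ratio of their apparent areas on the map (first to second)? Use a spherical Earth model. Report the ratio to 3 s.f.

2.46

Mercator areal scale is sec²φ.
At 53.4°: sec²(53.4°) = 1/0.5962² = 2.813.
At 20.7°: sec²(20.7°) = 1/0.9354² = 1.143.
Ratio = 2.813/1.143 = cos²(20.7°)/cos²(53.4°) ≈ 2.46.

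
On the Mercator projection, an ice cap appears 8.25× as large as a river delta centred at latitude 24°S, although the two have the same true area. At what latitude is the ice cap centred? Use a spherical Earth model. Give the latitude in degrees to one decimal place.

71.5°

Mercator areal scale is sec²φ, so apparent-area ratio = sec²φ₁ / sec²φ₂ = cos²φ₂ / cos²φ₁.
cos²φ₂ / cos²φ₁ = 8.25  ⇒  cos φ₁ = cos 24° / √8.25 = 0.9135/2.872 = 0.3181.
φ₁ = arccos(0.3181) ≈ 71.5°.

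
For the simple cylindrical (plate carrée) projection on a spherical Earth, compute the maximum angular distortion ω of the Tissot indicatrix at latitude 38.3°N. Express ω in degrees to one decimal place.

Plate carrée maps x = Rλ, y = Rφ. The meridian scale is h = 1 and the parallel scale is k = 1/cos φ = sec φ.
At 38.3°: h = 1.000, k = 1.274; principal scales a = 1.274, b = 1.000.
sin(ω/2) = (a − b)/(a + b) = 0.2742/2.274 = 0.1206, so ω = 2 arcsin(0.1206) ≈ 13.9°.

13.9°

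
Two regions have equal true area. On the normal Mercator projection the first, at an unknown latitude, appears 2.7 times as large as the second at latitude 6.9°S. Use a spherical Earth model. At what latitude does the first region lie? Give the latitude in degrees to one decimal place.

52.8°

For equal true areas on Mercator, apparent areas scale as sec²φ, so the ratio is cos²φ₂ / cos²φ₁.
cos²φ₂ / cos²φ₁ = 2.7  ⇒  cos φ₁ = cos 6.9° / √2.7 = 0.9928/1.643 = 0.6042.
φ₁ = arccos(0.6042) ≈ 52.8°.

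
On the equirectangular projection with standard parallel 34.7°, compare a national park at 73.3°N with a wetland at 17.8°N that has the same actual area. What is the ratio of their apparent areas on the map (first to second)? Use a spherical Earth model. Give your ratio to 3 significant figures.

With standard parallel φ₀ = 34.7°, the equirectangular projection gives x = Rλ cos φ₀, y = Rφ, so h = 1 and k = cos 34.7° / cos φ.
Areal scale at 73.3°: h·k = 1.000 × 2.861 = 2.861.
Areal scale at 17.8°: h·k = 1.000 × 0.8635 = 0.8635.
Ratio = 2.861/0.8635 ≈ 3.31.

3.31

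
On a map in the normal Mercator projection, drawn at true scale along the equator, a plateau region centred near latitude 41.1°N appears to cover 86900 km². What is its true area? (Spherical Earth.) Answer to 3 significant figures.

49300 km²

Mercator is conformal, so the point scale is isotropic: h = k = sec φ = 1/cos φ.
Areal scale = k² = sec²φ = 1/cos²(41.1°) = 1/0.7536² = 1.761.
True area = apparent / (areal scale) = 86900 / 1.761 ≈ 49300 km².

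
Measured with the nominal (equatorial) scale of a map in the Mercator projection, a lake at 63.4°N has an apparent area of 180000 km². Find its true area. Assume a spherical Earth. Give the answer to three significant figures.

36100 km²

For Mercator, h = k = sec φ (a conformal cylindrical projection has a single point scale, 1/cos φ).
Areal scale = k² = sec²φ = 1/cos²(63.4°) = 1/0.4478² = 4.988.
True area = apparent / (areal scale) = 180000 / 4.988 ≈ 36100 km².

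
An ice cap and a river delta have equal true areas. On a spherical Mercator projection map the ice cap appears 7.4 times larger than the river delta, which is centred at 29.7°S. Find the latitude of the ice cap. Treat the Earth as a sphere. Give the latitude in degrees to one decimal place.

71.4°

Mercator areal scale is sec²φ, so apparent-area ratio = sec²φ₁ / sec²φ₂ = cos²φ₂ / cos²φ₁.
cos²φ₂ / cos²φ₁ = 7.4  ⇒  cos φ₁ = cos 29.7° / √7.4 = 0.8686/2.720 = 0.3193.
φ₁ = arccos(0.3193) ≈ 71.4°.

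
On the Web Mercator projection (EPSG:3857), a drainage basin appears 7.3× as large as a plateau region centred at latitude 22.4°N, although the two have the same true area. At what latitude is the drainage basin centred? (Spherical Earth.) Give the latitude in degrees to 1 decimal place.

70.0°

For equal true areas on Mercator, apparent areas scale as sec²φ, so the ratio is cos²φ₂ / cos²φ₁.
cos²φ₂ / cos²φ₁ = 7.3  ⇒  cos φ₁ = cos 22.4° / √7.3 = 0.9245/2.702 = 0.3422.
φ₁ = arccos(0.3422) ≈ 70.0°.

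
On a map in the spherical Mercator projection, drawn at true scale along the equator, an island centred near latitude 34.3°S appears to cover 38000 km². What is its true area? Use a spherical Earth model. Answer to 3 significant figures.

Mercator is conformal, so the point scale is isotropic: h = k = sec φ = 1/cos φ.
Areal scale = k² = sec²φ = 1/cos²(34.3°) = 1/0.8261² = 1.465.
True area = apparent / (areal scale) = 38000 / 1.465 ≈ 25900 km².

25900 km²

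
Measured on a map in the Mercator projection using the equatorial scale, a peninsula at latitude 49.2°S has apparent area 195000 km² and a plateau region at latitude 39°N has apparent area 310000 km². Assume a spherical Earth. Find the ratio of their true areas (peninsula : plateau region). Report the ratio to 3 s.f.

On Mercator the areal scale is sec²φ, so true area = apparent × cos²φ.
True area of peninsula: 195000 × cos²(49.2°) = 195000 × 0.4270 = 83260 km².
True area of plateau region: 310000 × cos²(39°) = 310000 × 0.6040 = 187200 km².
Ratio = 83260 / 187200 ≈ 0.445.

0.445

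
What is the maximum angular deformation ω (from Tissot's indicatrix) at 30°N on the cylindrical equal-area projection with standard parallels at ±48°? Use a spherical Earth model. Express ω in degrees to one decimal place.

29.2°

Cylindrical equal-area (φ₀ = 48°): h = cos φ / cos 48° along meridians, k = cos 48° / cos φ along parallels; h·k = 1.
At 30°: h = 1.294, k = 0.7726; principal scales a = 1.294, b = 0.7726.
sin(ω/2) = (a − b)/(a + b) = 0.5216/2.067 = 0.2524, so ω = 2 arcsin(0.2524) ≈ 29.2°.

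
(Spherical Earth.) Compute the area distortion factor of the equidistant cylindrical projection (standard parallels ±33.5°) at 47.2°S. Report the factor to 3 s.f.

1.23

The equidistant cylindrical projection with φ₀ = 33.5° has h = 1 (meridians true) and k = cos φ₀ / cos φ along parallels.
Areal scale = h·k = 1 × cos φ₀ / cos φ; at 47.2°, h = 1.000, k = 1.227, so h·k = 1.227.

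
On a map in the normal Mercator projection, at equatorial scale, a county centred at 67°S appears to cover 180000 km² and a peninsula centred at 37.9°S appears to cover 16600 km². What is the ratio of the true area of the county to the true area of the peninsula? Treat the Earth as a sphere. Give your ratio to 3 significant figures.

2.66

Since Mercator area scale is 1/cos²φ, the true area equals the apparent area multiplied by cos²φ.
True area of county: 180000 × cos²(67°) = 180000 × 0.1527 = 27480 km².
True area of peninsula: 16600 × cos²(37.9°) = 16600 × 0.6227 = 10340 km².
Ratio = 27480 / 10340 ≈ 2.66.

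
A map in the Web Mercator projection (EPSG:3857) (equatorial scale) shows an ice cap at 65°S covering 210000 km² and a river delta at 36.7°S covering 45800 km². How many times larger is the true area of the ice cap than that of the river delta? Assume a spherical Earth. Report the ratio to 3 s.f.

On Mercator the areal scale is sec²φ, so true area = apparent × cos²φ.
True area of ice cap: 210000 × cos²(65°) = 210000 × 0.1786 = 37510 km².
True area of river delta: 45800 × cos²(36.7°) = 45800 × 0.6428 = 29440 km².
Ratio = 37510 / 29440 ≈ 1.27.

1.27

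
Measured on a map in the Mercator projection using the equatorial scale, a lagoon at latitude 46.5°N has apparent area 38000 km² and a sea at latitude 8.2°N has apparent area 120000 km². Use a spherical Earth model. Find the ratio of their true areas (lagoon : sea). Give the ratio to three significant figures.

Mercator's areal exaggeration is sec²φ; hence true area = (apparent area) · cos²φ.
True area of lagoon: 38000 × cos²(46.5°) = 38000 × 0.4738 = 18010 km².
True area of sea: 120000 × cos²(8.2°) = 120000 × 0.9797 = 117600 km².
Ratio = 18010 / 117600 ≈ 0.153.

0.153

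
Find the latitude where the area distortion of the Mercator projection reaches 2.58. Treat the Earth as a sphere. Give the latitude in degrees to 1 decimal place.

Mercator areal scale is sec²φ.
sec²φ = 2.58  ⇒  cos²φ = 0.3876  ⇒  cos φ = 0.6226.
φ = arccos(0.6226) ≈ 51.5°.

51.5°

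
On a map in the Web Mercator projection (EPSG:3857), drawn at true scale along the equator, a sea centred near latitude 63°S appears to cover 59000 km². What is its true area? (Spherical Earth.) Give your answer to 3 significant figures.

12200 km²

The Mercator projection is conformal; its linear scale factor is the same in every direction and equals sec φ = 1/cos φ.
Areal scale = k² = sec²φ = 1/cos²(63°) = 1/0.4540² = 4.852.
True area = apparent / (areal scale) = 59000 / 4.852 ≈ 12200 km².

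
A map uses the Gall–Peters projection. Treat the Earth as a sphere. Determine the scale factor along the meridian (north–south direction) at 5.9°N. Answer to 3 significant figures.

The Gall–Peters projection is cylindrical equal-area with φ₀ = 45°. A cylindrical equal-area projection with standard parallel φ₀ has meridian scale h = cos φ / cos φ₀ and parallel scale k = cos φ₀ / cos φ (so areas are preserved, h·k = 1).
h = cos 5.9° / cos 45° = 0.9947/0.7071 = 1.407.

1.41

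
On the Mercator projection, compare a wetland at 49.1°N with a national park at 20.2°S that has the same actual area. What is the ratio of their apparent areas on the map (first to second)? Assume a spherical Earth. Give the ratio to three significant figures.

2.05

On Mercator, area is exaggerated by sec²φ = 1/cos²φ.
At 49.1°: sec²(49.1°) = 1/0.6547² = 2.333.
At 20.2°: sec²(20.2°) = 1/0.9385² = 1.135.
Ratio = 2.333/1.135 = cos²(20.2°)/cos²(49.1°) ≈ 2.05.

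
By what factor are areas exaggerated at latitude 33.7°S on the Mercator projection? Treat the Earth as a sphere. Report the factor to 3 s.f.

1.44

Mercator is conformal, so the point scale is isotropic: h = k = sec φ = 1/cos φ.
Areal scale = k² = sec²φ = 1/cos²(33.7°) = 1/0.8320² = 1.445.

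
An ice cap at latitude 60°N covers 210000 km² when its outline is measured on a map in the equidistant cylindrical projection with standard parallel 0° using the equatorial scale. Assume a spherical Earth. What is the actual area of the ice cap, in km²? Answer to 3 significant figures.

105000 km²

In the plate carrée (x = Rλ, y = Rφ), meridians are true-scale (h = 1) and parallels are stretched by k = sec φ.
Areal scale = h·k = 1 × sec φ; at 60°, h = 1.000, k = 2.000, so h·k = 2.000.
True area = apparent / (areal scale) = 210000 / 2.000 ≈ 105000 km².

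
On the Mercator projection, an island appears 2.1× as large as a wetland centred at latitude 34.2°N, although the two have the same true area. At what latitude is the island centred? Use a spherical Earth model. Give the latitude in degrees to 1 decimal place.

55.2°

Mercator areal scale is sec²φ, so apparent-area ratio = sec²φ₁ / sec²φ₂ = cos²φ₂ / cos²φ₁.
cos²φ₂ / cos²φ₁ = 2.1  ⇒  cos φ₁ = cos 34.2° / √2.1 = 0.8271/1.449 = 0.5707.
φ₁ = arccos(0.5707) ≈ 55.2°.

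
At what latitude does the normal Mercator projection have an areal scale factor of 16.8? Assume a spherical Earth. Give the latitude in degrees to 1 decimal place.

Mercator areal scale is sec²φ.
sec²φ = 16.8  ⇒  cos²φ = 0.05952  ⇒  cos φ = 0.2440.
φ = arccos(0.2440) ≈ 75.9°.

75.9°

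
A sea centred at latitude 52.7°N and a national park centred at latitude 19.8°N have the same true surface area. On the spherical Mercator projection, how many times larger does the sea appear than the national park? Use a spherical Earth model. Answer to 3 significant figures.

On Mercator, area is exaggerated by sec²φ = 1/cos²φ.
At 52.7°: sec²(52.7°) = 1/0.6060² = 2.723.
At 19.8°: sec²(19.8°) = 1/0.9409² = 1.130.
Ratio = 2.723/1.130 = cos²(19.8°)/cos²(52.7°) ≈ 2.41.

2.41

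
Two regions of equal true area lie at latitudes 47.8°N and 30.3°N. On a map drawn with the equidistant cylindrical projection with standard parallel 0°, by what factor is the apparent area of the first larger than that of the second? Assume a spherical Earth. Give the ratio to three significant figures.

1.29

In the plate carrée (x = Rλ, y = Rφ), meridians are true-scale (h = 1) and parallels are stretched by k = sec φ.
Areal scale at 47.8°: h·k = 1.000 × 1.489 = 1.489.
Areal scale at 30.3°: h·k = 1.000 × 1.158 = 1.158.
Ratio = 1.489/1.158 ≈ 1.29.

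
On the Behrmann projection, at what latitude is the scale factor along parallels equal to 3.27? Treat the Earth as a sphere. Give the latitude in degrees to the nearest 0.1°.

74.6°

Behrmann is a cylindrical equal-area projection with standard parallels at ±30°. A cylindrical equal-area projection with standard parallel φ₀ has meridian scale h = cos φ / cos φ₀ and parallel scale k = cos φ₀ / cos φ (so areas are preserved, h·k = 1).
k = cos φ₀ / cos φ = 3.27  ⇒  cos φ = cos 30° / 3.27 = 0.2648.
φ = arccos(0.2648) ≈ 74.6°.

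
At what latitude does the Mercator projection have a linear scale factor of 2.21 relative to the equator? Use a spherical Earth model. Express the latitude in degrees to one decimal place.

Mercator scale is k = sec φ = 1/cos φ.
1/cos φ = 2.21  ⇒  cos φ = 0.4525  ⇒  φ = arccos(0.4525) ≈ 63.1°.

63.1°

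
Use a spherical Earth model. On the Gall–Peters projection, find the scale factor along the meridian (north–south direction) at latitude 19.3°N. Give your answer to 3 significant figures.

Gall–Peters is a cylindrical equal-area projection with standard parallels at ±45°. A cylindrical equal-area projection with standard parallel φ₀ has meridian scale h = cos φ / cos φ₀ and parallel scale k = cos φ₀ / cos φ (so areas are preserved, h·k = 1).
h = cos 19.3° / cos 45° = 0.9438/0.7071 = 1.335.

1.33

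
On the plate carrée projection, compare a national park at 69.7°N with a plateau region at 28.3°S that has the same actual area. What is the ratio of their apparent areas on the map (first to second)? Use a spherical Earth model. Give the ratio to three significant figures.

2.54

Plate carrée maps x = Rλ, y = Rφ. The meridian scale is h = 1 and the parallel scale is k = 1/cos φ = sec φ.
Areal scale at 69.7°: h·k = 1.000 × 2.882 = 2.882.
Areal scale at 28.3°: h·k = 1.000 × 1.136 = 1.136.
Ratio = 2.882/1.136 ≈ 2.54.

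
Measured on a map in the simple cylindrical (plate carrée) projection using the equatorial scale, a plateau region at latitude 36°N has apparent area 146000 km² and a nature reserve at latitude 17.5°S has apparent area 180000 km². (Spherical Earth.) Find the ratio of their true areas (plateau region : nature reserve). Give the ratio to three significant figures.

0.688

Plate carrée has h = 1 and k = sec φ, giving areal scale sec φ; true area = (apparent area) · cos φ.
True area of plateau region: 146000 × cos(36°) = 146000 × 0.8090 = 118100 km².
True area of nature reserve: 180000 × cos(17.5°) = 180000 × 0.9537 = 171700 km².
Ratio = 118100 / 171700 ≈ 0.688.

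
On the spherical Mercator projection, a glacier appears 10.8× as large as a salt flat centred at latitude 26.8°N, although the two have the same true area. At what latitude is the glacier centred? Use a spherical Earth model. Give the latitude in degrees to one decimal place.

For equal true areas on Mercator, apparent areas scale as sec²φ, so the ratio is cos²φ₂ / cos²φ₁.
cos²φ₂ / cos²φ₁ = 10.8  ⇒  cos φ₁ = cos 26.8° / √10.8 = 0.8926/3.286 = 0.2716.
φ₁ = arccos(0.2716) ≈ 74.2°.

74.2°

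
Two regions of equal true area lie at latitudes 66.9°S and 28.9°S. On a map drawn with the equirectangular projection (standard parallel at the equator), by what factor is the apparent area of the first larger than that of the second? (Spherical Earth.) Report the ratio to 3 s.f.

2.23

Plate carrée maps x = Rλ, y = Rφ. The meridian scale is h = 1 and the parallel scale is k = 1/cos φ = sec φ.
Areal scale at 66.9°: h·k = 1.000 × 2.549 = 2.549.
Areal scale at 28.9°: h·k = 1.000 × 1.142 = 1.142.
Ratio = 2.549/1.142 ≈ 2.23.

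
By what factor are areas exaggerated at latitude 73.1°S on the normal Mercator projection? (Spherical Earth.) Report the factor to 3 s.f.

The Mercator projection is conformal; its linear scale factor is the same in every direction and equals sec φ = 1/cos φ.
Areal scale = k² = sec²φ = 1/cos²(73.1°) = 1/0.2907² = 11.83.

11.8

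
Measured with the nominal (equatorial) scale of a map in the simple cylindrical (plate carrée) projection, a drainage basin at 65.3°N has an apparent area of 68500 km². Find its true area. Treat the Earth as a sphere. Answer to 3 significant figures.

28600 km²

In the plate carrée (x = Rλ, y = Rφ), meridians are true-scale (h = 1) and parallels are stretched by k = sec φ.
Areal scale = h·k = 1 × sec φ; at 65.3°, h = 1.000, k = 2.393, so h·k = 2.393.
True area = apparent / (areal scale) = 68500 / 2.393 ≈ 28600 km².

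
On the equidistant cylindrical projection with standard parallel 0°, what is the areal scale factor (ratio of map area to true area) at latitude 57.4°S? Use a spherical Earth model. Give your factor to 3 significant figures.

In the plate carrée (x = Rλ, y = Rφ), meridians are true-scale (h = 1) and parallels are stretched by k = sec φ.
Areal scale = h·k = 1 × sec φ; at 57.4°, h = 1.000, k = 1.856, so h·k = 1.856.

1.86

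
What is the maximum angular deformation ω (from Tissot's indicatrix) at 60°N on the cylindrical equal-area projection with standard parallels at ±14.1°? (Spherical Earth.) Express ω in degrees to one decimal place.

Cylindrical equal-area (φ₀ = 14.1°): h = cos φ / cos 14.1° along meridians, k = cos 14.1° / cos φ along parallels; h·k = 1.
At 60°: h = 0.5155, k = 1.940; principal scales a = 1.940, b = 0.5155.
sin(ω/2) = (a − b)/(a + b) = 1.424/2.455 = 0.5801, so ω = 2 arcsin(0.5801) ≈ 70.9°.

70.9°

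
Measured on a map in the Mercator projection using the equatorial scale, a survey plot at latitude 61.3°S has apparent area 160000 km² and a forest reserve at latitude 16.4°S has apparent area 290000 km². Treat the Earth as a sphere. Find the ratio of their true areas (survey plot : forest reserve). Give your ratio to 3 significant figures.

0.138

On Mercator the areal scale is sec²φ, so true area = apparent × cos²φ.
True area of survey plot: 160000 × cos²(61.3°) = 160000 × 0.2306 = 36900 km².
True area of forest reserve: 290000 × cos²(16.4°) = 290000 × 0.9203 = 266900 km².
Ratio = 36900 / 266900 ≈ 0.138.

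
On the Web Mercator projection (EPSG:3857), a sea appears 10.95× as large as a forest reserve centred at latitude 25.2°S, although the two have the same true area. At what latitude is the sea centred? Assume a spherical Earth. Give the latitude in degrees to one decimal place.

On Mercator, (apparent₁)/(apparent₂) = sec²φ₁ / sec²φ₂ when true areas are equal.
cos²φ₂ / cos²φ₁ = 10.95  ⇒  cos φ₁ = cos 25.2° / √10.95 = 0.9048/3.309 = 0.2734.
φ₁ = arccos(0.2734) ≈ 74.1°.

74.1°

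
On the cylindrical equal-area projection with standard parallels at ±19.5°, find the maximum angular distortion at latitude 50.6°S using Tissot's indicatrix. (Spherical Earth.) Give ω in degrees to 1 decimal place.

44.2°

Cylindrical equal-area (φ₀ = 19.5°): h = cos φ / cos 19.5° along meridians, k = cos 19.5° / cos φ along parallels; h·k = 1.
At 50.6°: h = 0.6734, k = 1.485; principal scales a = 1.485, b = 0.6734.
sin(ω/2) = (a − b)/(a + b) = 0.8118/2.158 = 0.3761, so ω = 2 arcsin(0.3761) ≈ 44.2°.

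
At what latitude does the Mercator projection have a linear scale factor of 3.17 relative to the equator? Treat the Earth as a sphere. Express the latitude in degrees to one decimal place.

71.6°

Mercator scale is k = sec φ = 1/cos φ.
1/cos φ = 3.17  ⇒  cos φ = 0.3155  ⇒  φ = arccos(0.3155) ≈ 71.6°.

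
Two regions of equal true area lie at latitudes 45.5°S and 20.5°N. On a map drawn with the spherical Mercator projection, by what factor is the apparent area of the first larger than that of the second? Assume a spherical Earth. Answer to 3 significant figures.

1.79

Mercator is conformal with k = sec φ, so areal scale = k² = sec²φ.
At 45.5°: sec²(45.5°) = 1/0.7009² = 2.036.
At 20.5°: sec²(20.5°) = 1/0.9367² = 1.140.
Ratio = 2.036/1.140 = cos²(20.5°)/cos²(45.5°) ≈ 1.79.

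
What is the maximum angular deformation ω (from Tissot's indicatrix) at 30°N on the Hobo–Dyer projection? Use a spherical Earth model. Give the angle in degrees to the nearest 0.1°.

10.0°

The Hobo–Dyer projection is cylindrical equal-area with φ₀ = 37.5°. Cylindrical equal-area (φ₀ = 37.5°): h = cos φ / cos 37.5° along meridians, k = cos 37.5° / cos φ along parallels; h·k = 1.
At 30°: h = 1.092, k = 0.9161; principal scales a = 1.092, b = 0.9161.
sin(ω/2) = (a − b)/(a + b) = 0.1755/2.008 = 0.08742, so ω = 2 arcsin(0.08742) ≈ 10.0°.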